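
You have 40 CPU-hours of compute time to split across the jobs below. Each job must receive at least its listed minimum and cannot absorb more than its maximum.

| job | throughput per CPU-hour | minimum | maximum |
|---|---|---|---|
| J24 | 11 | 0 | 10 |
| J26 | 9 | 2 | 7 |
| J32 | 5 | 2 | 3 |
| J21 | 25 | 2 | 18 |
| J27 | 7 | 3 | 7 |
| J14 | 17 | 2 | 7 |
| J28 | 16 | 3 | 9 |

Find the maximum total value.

746

Meeting every minimum uses 0+2+2+2+3+2+3 = 14 CPU-hours, leaving 26.
Highest throughput per CPU-hour first: J21 25 > J14 17 > J28 16 > J24 11 > J26 9 > J27 7 > J32 5.
Give J21 16 more to hit its cap of 18 ; 10 left.
Give J14 5 more to hit its cap of 7 ; 5 left.
Only 5 left; J28 takes them to reach 8.
Total = 9×2 + 5×2 + 25×18 + 7×3 + 17×7 + 16×8 = 746.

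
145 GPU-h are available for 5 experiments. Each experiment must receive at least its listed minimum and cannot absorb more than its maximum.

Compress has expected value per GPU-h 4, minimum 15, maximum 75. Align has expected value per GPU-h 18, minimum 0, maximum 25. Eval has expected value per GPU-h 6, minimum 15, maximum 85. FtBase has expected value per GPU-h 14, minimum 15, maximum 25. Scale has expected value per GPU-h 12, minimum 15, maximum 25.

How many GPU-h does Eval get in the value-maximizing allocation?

Meeting every minimum uses 15+0+15+15+15 = 60 GPU-h, leaving 85.
Highest expected value per GPU-h first: Align 18 > FtBase 14 > Scale 12 > Eval 6 > Compress 4.
Align takes 25 more to reach its cap of 25 ; 60 left.
FtBase takes 10 more to reach its cap of 25 ; 50 left.
Give Scale 10 more to hit its cap of 25 ; 40 left.
Eval has room for 70 more but only 40 remain, so it gets 55.

55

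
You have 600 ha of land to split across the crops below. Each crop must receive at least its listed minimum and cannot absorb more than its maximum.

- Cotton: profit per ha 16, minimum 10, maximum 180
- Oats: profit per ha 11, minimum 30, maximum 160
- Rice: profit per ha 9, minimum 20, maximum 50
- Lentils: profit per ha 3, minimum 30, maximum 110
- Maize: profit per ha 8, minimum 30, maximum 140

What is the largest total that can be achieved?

6420

Meeting every minimum uses 10+30+20+30+30 = 120 ha, leaving 480.
Order the crops by profit per ha: Cotton 16 > Oats 11 > Rice 9 > Maize 8 > Lentils 3.
Give Cotton 170 more to hit its cap of 180 ; 310 left.
Oats: +130 to 160 (cap) ; 180 left.
Rice takes 30 more to reach its cap of 50 ; 150 left.
Maize: +110 to 140 (cap) ; 40 left.
Only 40 left; Lentils takes them to reach 70.
Total = 16×180 + 11×160 + 9×50 + 3×70 + 8×140 = 6420.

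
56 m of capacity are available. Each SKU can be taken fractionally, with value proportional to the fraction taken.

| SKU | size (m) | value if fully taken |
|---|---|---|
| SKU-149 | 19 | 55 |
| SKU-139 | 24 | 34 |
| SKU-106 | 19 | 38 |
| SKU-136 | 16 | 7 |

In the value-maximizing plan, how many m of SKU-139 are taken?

Rank by value-to-size ratio: SKU-149 55/19≈2.89, SKU-106 38/19≈2, SKU-139 34/24≈1.42, SKU-136 7/16≈0.438.
SKU-149: take in full, 19 m for value 55 ; 37 left.
SKU-106: take in full, 19 m for value 38 ; 18 left.
Only 18 m remain; take 18/24 of SKU-139 for value 34×18/24 = 25.5.

18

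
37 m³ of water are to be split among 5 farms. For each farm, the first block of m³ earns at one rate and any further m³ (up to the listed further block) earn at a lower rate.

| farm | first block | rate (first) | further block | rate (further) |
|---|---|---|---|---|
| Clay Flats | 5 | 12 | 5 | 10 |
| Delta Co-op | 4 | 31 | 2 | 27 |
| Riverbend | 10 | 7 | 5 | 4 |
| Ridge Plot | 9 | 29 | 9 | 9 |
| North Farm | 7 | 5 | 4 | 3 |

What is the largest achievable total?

651

Treat each block as its own option and order by rate: Delta Co-op/T1 31 > Ridge Plot/T1 29 > Delta Co-op/T2 27 > Clay Flats/T1 12 > Clay Flats/T2 10 > Ridge Plot/T2 9 > Riverbend/T1 7 > North Farm/T1 5 > Riverbend/T2 4 > North Farm/T2 3.
Delta Co-op T1 at 31: fill all 4 → 33 left.
Fill Ridge Plot T1 block (9 at 29) → 24 left.
Delta Co-op T2 at 27: fill all 2 → 22 left.
Clay Flats/T1 (12): +5 → 17 left.
Clay Flats T2 at 10: fill all 5 → 12 left.
Ridge Plot/T2 (9): +9 → 3 left.
3 remain; put them into Riverbend T1 at 7.
Total = 31×4 + 29×9 + 27×2 + 12×5 + 10×5 + 9×9 + 7×3 = 651.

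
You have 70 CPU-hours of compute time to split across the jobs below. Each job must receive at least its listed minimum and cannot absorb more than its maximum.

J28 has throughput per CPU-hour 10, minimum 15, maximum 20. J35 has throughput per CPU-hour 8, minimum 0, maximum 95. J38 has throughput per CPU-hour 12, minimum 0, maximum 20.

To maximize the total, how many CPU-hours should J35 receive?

30

Meeting every minimum uses 15+0+0 = 15 CPU-hours, leaving 55.
Rank by throughput per CPU-hour: J38 12 > J28 10 > J35 8.
J38 takes 20 more to reach its cap of 20 — 35 left.
J28: +5 to 20 (cap) — 30 left.
Only 30 left; J35 takes them to reach 30.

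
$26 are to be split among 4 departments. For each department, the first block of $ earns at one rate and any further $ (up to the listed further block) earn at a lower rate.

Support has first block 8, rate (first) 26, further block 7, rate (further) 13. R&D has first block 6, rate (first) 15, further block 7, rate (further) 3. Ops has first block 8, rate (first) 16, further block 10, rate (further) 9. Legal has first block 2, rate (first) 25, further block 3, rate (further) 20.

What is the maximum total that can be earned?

521

Order all 8 blocks by rate: Support/T1 26 > Legal/T1 25 > Legal/T2 20 > Ops/T1 16 > R&D/T1 15 > Support/T2 13 > Ops/T2 9 > R&D/T2 3.
Fill Support T1 block (8 at 26) ; 18 left.
Legal/T1 (25): +2 ; 16 left.
Fill Legal T2 block (3 at 20) ; 13 left.
Ops/T1 (16): +8 ; 5 left.
5 remain; put them into R&D T1 at 15.
Total = 26×8 + 25×2 + 20×3 + 16×8 + 15×5 = 521.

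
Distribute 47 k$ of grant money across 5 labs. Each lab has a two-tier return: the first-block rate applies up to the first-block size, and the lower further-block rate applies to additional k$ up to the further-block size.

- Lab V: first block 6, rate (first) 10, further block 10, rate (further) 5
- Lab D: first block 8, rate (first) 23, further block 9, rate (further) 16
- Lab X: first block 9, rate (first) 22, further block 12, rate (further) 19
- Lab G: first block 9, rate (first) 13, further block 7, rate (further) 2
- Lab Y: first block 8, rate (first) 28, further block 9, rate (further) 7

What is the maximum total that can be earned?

Treat each block as its own option and order by rate: Lab Y/tier1 28 > Lab D/tier1 23 > Lab X/tier1 22 > Lab X/tier2 19 > Lab D/tier2 16 > Lab G/tier1 13 > Lab V/tier1 10 > Lab Y/tier2 7 > Lab V/tier2 5 > Lab G/tier2 2.
Lab Y/tier1 (28): +8 — 39 left.
Lab D/tier1 (23): +8 — 31 left.
Fill Lab X tier1 block (9 at 22) — 22 left.
Lab X tier2 at 19: fill all 12 — 10 left.
Fill Lab D tier2 block (9 at 16) — 1 left.
Lab G tier1 at 13: only 1 left, fill 1.
Total = 28×8 + 23×8 + 22×9 + 19×12 + 16×9 + 13×1 = 991.

991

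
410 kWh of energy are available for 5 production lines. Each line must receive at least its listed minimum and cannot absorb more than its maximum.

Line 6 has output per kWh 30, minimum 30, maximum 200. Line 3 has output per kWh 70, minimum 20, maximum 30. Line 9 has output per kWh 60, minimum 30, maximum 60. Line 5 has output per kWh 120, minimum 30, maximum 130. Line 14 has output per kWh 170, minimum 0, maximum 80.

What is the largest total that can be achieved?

38200

Meeting every minimum uses 30+20+30+30+0 = 110 kWh, leaving 300.
Highest output per kWh first: Line 14 170 > Line 5 120 > Line 3 70 > Line 9 60 > Line 6 30.
Give Line 14 80 more to hit its cap of 80 → 220 left.
Line 5: +100 to 130 (cap) → 120 left.
Give Line 3 10 more to hit its cap of 30 → 110 left.
Line 9 takes 30 more to reach its cap of 60 → 80 left.
Only 80 left; Line 6 takes them to reach 110.
Total = 30×110 + 70×30 + 60×60 + 120×130 + 170×80 = 38200.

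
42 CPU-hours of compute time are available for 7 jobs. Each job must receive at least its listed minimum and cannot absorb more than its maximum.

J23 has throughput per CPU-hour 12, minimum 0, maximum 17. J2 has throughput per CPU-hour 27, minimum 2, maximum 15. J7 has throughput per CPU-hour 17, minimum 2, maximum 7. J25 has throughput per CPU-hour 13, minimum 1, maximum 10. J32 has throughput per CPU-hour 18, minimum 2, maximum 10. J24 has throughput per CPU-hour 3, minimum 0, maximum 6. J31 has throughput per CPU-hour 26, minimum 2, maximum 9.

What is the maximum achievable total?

951

Meeting every minimum uses 0+2+2+1+2+0+2 = 9 CPU-hours, leaving 33.
Rank by throughput per CPU-hour: J2 27 > J31 26 > J32 18 > J7 17 > J25 13 > J23 12 > J24 3.
J2: +13 to 15 (cap) → 20 left.
J31 takes 7 more to reach its cap of 9 → 13 left.
Give J32 8 more to hit its cap of 10 → 5 left.
Give J7 5 more to hit its cap of 7 → 0 left.
Total = 27×15 + 17×7 + 13×1 + 18×10 + 26×9 = 951.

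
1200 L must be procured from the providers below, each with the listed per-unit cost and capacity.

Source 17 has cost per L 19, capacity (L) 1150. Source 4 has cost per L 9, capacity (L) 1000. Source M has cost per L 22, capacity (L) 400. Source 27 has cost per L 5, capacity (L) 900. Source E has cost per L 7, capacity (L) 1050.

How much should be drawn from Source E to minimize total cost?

Cheapest first:
Source 27 at 5: take all 900 L → 300 still needed.
Source E at 7: take 300 of its 1050 → requirement met.
Source 4, Source 17, Source M: unused.

300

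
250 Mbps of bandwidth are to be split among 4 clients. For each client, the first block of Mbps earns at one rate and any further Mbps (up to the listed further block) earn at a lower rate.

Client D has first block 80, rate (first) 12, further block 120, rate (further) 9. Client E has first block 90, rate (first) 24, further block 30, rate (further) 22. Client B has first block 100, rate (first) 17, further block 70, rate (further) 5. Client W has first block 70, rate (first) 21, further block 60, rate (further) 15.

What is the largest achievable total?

5310

Treat each block as its own option and order by rate: Client E/first 24 > Client E/second 22 > Client W/first 21 > Client B/first 17 > Client W/second 15 > Client D/first 12 > Client D/second 9 > Client B/second 5.
Fill Client E first block (90 at 24) — 160 left.
Fill Client E second block (30 at 22) — 130 left.
Client W/first (21): +70 — 60 left.
Client B first at 17: only 60 left, fill 60.
Total = 24×90 + 22×30 + 21×70 + 17×60 = 5310.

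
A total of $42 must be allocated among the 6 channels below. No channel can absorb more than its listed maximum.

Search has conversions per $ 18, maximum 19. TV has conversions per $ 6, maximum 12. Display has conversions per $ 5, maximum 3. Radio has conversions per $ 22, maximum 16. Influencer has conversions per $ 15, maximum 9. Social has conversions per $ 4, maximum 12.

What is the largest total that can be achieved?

Order the channels by conversions per $: Radio 22 > Search 18 > Influencer 15 > TV 6 > Display 5 > Social 4.
Give Radio 16 to hit its cap of 16 → 26 left.
Search: +19 to 19 (cap) → 7 left.
Only 7 left; Influencer takes them to reach 7.
Total = 18×19 + 22×16 + 15×7 = 799.

799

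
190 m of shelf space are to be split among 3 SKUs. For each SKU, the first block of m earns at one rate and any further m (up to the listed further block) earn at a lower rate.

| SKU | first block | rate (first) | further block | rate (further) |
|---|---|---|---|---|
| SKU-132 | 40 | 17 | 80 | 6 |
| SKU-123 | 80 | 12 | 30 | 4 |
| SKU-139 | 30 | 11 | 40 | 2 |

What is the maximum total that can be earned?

2210

Order all 6 blocks by rate: SKU-132/first 17 > SKU-123/first 12 > SKU-139/first 11 > SKU-132/second 6 > SKU-123/second 4 > SKU-139/second 2.
SKU-132/first (17): +40 — 150 left.
SKU-123/first (12): +80 — 70 left.
Fill SKU-139 first block (30 at 11) — 40 left.
SKU-132 second at 6: only 40 left, fill 40.
Total = 17×40 + 12×80 + 11×30 + 6×40 = 2210.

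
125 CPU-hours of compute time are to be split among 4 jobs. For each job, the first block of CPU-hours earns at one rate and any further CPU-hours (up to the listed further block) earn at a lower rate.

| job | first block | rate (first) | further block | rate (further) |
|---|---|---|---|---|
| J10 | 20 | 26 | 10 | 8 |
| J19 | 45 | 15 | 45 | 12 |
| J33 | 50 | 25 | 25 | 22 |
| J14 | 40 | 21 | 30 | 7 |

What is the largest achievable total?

2950

Order all 8 blocks by rate: J10/first 26 > J33/first 25 > J33/second 22 > J14/first 21 > J19/first 15 > J19/second 12 > J10/second 8 > J14/second 7.
J10/first (26): +20 ; 105 left.
Fill J33 first block (50 at 25) ; 55 left.
Fill J33 second block (25 at 22) ; 30 left.
J14 first at 21: only 30 left, fill 30.
Total = 26×20 + 25×50 + 22×25 + 21×30 = 2950.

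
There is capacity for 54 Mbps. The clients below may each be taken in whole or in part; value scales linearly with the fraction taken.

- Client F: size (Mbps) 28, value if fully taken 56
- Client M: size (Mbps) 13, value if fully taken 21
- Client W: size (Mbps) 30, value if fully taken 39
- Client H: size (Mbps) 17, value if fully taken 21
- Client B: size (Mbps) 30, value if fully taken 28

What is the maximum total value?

93.9

Best value per unit of size first: Client F 56/28≈2, Client M 21/13≈1.62, Client W 39/30≈1.3, Client H 21/17≈1.24, Client B 28/30≈0.933.
All 28 Mbps of Client F fit (value 56) → 26 remain.
Take all of Client M (13 Mbps, value 21) → 13 Mbps left.
Only 13 Mbps remain; take 13/30 of Client W for value 39×13/30 = 16.9.
Total value = 93.9.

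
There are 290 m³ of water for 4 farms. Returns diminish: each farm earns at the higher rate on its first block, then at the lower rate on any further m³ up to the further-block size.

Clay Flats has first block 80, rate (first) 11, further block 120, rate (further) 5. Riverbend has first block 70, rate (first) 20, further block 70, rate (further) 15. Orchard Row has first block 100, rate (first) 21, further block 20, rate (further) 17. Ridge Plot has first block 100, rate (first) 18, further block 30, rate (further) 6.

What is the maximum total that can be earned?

5640

Treat each block as its own option and order by rate: Orchard Row/first 21 > Riverbend/first 20 > Ridge Plot/first 18 > Orchard Row/second 17 > Riverbend/second 15 > Clay Flats/first 11 > Ridge Plot/second 6 > Clay Flats/second 5.
Fill Orchard Row first block (100 at 21) ; 190 left.
Fill Riverbend first block (70 at 20) ; 120 left.
Ridge Plot/first (18): +100 ; 20 left.
Fill Orchard Row second block (20 at 17) ; 0 left.
Total = 21×100 + 20×70 + 18×100 + 17×20 = 5640.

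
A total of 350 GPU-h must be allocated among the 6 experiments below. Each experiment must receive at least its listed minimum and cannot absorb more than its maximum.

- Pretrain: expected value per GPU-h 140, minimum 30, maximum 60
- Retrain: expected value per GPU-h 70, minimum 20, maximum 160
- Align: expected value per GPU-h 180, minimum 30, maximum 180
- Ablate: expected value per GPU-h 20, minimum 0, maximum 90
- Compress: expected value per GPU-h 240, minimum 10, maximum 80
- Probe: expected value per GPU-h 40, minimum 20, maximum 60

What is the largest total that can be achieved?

Meeting every minimum uses 30+20+30+0+10+20 = 110 GPU-h, leaving 240.
Highest expected value per GPU-h first: Compress 240 > Align 180 > Pretrain 140 > Retrain 70 > Probe 40 > Ablate 20.
Compress takes 70 more to reach its cap of 80 ; 170 left.
Give Align 150 more to hit its cap of 180 ; 20 left.
Pretrain: +20 (room for 30) → 50. Pool exhausted.
Total = 140×50 + 70×20 + 180×180 + 240×80 + 40×20 = 60800.

60800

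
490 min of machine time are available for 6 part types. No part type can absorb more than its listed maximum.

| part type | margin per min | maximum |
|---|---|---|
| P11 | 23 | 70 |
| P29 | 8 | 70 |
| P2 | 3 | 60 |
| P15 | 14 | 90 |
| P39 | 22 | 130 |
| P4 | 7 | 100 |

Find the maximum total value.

Rank by margin per min: P11 23 > P39 22 > P15 14 > P29 8 > P4 7 > P2 3.
P11: +70 to 70 (cap) ; 420 left.
P39 takes 130 to reach its cap of 130 ; 290 left.
P15 takes 90 to reach its cap of 90 ; 200 left.
Give P29 70 to hit its cap of 70 ; 130 left.
P4 takes 100 to reach its cap of 100 ; 30 left.
Only 30 left; P2 takes them to reach 30.
Total = 23×70 + 8×70 + 3×30 + 14×90 + 22×130 + 7×100 = 7080.

7080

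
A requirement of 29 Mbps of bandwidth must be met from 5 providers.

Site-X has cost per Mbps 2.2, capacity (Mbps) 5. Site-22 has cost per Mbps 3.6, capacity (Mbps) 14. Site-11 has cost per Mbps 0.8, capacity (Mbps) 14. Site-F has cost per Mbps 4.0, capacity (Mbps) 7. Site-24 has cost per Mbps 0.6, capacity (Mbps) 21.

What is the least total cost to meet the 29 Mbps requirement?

19

Cheapest first:
Site-24 at 0.6: take all 21 Mbps — 8 still needed.
Site-11 (0.8): take the remaining 8 — done.
Site-X, Site-22, Site-F: unused.
Cost = 21×0.6 + 8×0.8 = 19.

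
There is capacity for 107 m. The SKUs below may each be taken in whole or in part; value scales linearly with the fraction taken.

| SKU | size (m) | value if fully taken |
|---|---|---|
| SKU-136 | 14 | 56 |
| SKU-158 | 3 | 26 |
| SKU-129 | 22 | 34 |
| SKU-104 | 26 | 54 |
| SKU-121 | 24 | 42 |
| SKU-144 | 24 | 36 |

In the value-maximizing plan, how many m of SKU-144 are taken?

Rank by value-to-size ratio: SKU-158 26/3≈8.67, SKU-136 56/14≈4, SKU-104 54/26≈2.08, SKU-121 42/24≈1.75, SKU-129 34/22≈1.55, SKU-144 36/24≈1.5.
Take all of SKU-158 (3 m, value 26) → 104 m left.
Take all of SKU-136 (14 m, value 56) → 90 m left.
Take all of SKU-104 (26 m, value 54) → 64 m left.
All 24 m of SKU-121 fit (value 42) → 40 remain.
SKU-129: take in full, 22 m for value 34 → 18 left.
18 m left: a 18/24 share of SKU-144 gives 36×18/24 = 27.

18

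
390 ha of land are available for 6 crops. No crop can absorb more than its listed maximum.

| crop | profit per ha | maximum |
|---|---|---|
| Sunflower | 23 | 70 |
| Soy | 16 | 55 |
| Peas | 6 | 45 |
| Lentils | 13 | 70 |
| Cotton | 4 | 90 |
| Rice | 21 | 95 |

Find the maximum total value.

Rank by profit per ha: Sunflower 23 > Rice 21 > Soy 16 > Lentils 13 > Peas 6 > Cotton 4.
Give Sunflower 70 to hit its cap of 70 ; 320 left.
Rice takes 95 to reach its cap of 95 ; 225 left.
Soy takes 55 to reach its cap of 55 ; 170 left.
Lentils: +70 to 70 (cap) ; 100 left.
Peas: +45 to 45 (cap) ; 55 left.
Cotton: +55 (room for 90) → 55. Pool exhausted.
Total = 23×70 + 16×55 + 6×45 + 13×70 + 4×55 + 21×95 = 5885.

5885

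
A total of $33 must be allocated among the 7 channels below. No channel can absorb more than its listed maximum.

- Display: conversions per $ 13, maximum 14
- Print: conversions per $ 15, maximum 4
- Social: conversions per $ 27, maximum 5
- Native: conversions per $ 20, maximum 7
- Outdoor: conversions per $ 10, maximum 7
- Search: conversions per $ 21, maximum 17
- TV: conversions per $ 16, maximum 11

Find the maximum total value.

Highest conversions per $ first: Social 27 > Search 21 > Native 20 > TV 16 > Print 15 > Display 13 > Outdoor 10.
Give Social 5 to hit its cap of 5 → 28 left.
Give Search 17 to hit its cap of 17 → 11 left.
Native takes 7 to reach its cap of 7 → 4 left.
TV has room for 11 but only 4 remain, so it gets 4.
Total = 27×5 + 20×7 + 21×17 + 16×4 = 696.

696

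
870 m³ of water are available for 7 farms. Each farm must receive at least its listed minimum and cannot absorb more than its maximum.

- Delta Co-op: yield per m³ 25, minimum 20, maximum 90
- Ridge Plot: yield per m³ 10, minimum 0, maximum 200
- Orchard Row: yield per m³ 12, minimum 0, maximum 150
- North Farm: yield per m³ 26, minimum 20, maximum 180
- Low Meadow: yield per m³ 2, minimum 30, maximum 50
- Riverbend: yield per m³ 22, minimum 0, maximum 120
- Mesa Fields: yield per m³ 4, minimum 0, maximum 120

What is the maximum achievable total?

13830

Meeting every minimum uses 20+0+0+20+30+0+0 = 70 m³, leaving 800.
Rank by yield per m³: North Farm 26 > Delta Co-op 25 > Riverbend 22 > Orchard Row 12 > Ridge Plot 10 > Mesa Fields 4 > Low Meadow 2.
North Farm: +160 to 180 (cap) ; 640 left.
Delta Co-op: +70 to 90 (cap) ; 570 left.
Riverbend takes 120 more to reach its cap of 120 ; 450 left.
Orchard Row: +150 to 150 (cap) ; 300 left.
Ridge Plot: +200 to 200 (cap) ; 100 left.
Mesa Fields: +100 (room for 120) → 100. Pool exhausted.
Total = 25×90 + 10×200 + 12×150 + 26×180 + 2×30 + 22×120 + 4×100 = 13830.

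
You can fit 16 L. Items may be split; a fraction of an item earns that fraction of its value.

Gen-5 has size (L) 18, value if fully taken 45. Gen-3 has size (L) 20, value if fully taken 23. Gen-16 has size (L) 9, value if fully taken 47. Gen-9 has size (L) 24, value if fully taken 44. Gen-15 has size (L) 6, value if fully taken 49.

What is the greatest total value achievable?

Sort by value density: Gen-15 49/6≈8.17, Gen-16 47/9≈5.22, Gen-5 45/18≈2.5, Gen-9 44/24≈1.83, Gen-3 23/20≈1.15.
All 6 L of Gen-15 fit (value 49) — 10 remain.
Gen-16: take in full, 9 L for value 47 — 1 left.
Only 1 L remain; take 1/18 of Gen-5 for value 45×1/18 = 2.5.
Total value = 98.5.

98.5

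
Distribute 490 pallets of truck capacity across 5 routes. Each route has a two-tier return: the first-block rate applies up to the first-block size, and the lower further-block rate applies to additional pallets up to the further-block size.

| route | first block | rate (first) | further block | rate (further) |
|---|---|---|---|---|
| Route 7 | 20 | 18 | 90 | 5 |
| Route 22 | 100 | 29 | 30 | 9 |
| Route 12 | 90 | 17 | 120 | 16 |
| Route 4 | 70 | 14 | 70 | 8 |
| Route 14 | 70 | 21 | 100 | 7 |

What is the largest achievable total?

9340

Order all 10 blocks by rate: Route 22/T1 29 > Route 14/T1 21 > Route 7/T1 18 > Route 12/T1 17 > Route 12/T2 16 > Route 4/T1 14 > Route 22/T2 9 > Route 4/T2 8 > Route 14/T2 7 > Route 7/T2 5.
Route 22 T1 at 29: fill all 100 → 390 left.
Route 14 T1 at 21: fill all 70 → 320 left.
Route 7 T1 at 18: fill all 20 → 300 left.
Route 12/T1 (17): +90 → 210 left.
Route 12/T2 (16): +120 → 90 left.
Fill Route 4 T1 block (70 at 14) → 20 left.
Route 22 T2 at 9: only 20 left, fill 20.
Total = 29×100 + 21×70 + 18×20 + 17×90 + 16×120 + 14×70 + 9×20 = 9340.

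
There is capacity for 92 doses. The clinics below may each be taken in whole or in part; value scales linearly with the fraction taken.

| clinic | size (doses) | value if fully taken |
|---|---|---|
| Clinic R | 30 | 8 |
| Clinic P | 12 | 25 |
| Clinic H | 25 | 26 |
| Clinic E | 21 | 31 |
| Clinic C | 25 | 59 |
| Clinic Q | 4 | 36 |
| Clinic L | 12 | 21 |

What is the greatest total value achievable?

Rank by value-to-size ratio: Clinic Q 36/4≈9, Clinic C 59/25≈2.36, Clinic P 25/12≈2.08, Clinic L 21/12≈1.75, Clinic E 31/21≈1.48, Clinic H 26/25≈1.04, Clinic R 8/30≈0.267.
Take all of Clinic Q (4 doses, value 36) — 88 doses left.
Clinic C: take in full, 25 doses for value 59 — 63 left.
All 12 doses of Clinic P fit (value 25) — 51 remain.
Take all of Clinic L (12 doses, value 21) — 39 doses left.
Clinic E: take in full, 21 doses for value 31 — 18 left.
Only 18 doses remain; take 18/25 of Clinic H for value 26×18/25 = 18.72.
Total value = 190.72.

190.72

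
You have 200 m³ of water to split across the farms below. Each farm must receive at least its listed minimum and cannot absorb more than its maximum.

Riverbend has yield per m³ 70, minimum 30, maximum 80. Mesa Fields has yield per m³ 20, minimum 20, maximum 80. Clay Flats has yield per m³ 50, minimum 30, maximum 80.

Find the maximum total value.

Meeting every minimum uses 30+20+30 = 80 m³, leaving 120.
Rank by yield per m³: Riverbend 70 > Clay Flats 50 > Mesa Fields 20.
Give Riverbend 50 more to hit its cap of 80 — 70 left.
Clay Flats takes 50 more to reach its cap of 80 — 20 left.
Only 20 left; Mesa Fields takes them to reach 40.
Total = 70×80 + 20×40 + 50×80 = 10400.

10400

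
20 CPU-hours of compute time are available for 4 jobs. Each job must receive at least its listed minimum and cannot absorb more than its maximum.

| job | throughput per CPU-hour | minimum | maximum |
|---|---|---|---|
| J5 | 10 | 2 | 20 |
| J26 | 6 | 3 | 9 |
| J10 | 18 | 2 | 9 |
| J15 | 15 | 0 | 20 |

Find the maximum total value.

Meeting every minimum uses 2+3+2+0 = 7 CPU-hours, leaving 13.
Highest throughput per CPU-hour first: J10 18 > J15 15 > J5 10 > J26 6.
J10: +7 to 9 (cap) → 6 left.
J15: +6 (room for 20) → 6. Pool exhausted.
Total = 10×2 + 6×3 + 18×9 + 15×6 = 290.

290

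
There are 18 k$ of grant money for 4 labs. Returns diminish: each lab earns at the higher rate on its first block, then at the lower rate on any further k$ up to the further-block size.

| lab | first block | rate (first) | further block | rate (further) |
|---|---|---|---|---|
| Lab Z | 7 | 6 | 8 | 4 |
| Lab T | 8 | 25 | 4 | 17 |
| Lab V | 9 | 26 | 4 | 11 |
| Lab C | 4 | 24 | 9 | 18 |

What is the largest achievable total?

458

Order all 8 blocks by rate: Lab V/T1 26 > Lab T/T1 25 > Lab C/T1 24 > Lab C/T2 18 > Lab T/T2 17 > Lab V/T2 11 > Lab Z/T1 6 > Lab Z/T2 4.
Fill Lab V T1 block (9 at 26) — 9 left.
Fill Lab T T1 block (8 at 25) — 1 left.
Lab C/T1: +1 of 4 at 24; pool empty.
Total = 26×9 + 25×8 + 24×1 = 458.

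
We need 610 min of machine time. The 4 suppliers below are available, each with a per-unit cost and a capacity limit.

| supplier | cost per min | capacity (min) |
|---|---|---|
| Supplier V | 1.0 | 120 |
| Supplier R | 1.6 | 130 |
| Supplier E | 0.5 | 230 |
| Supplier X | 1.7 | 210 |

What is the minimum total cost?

664

Fill from the cheapest supplier first.
Supplier E (0.5): use full 230 — 380 min to go.
Supplier V (1.0): use full 120 — 260 min to go.
Take 130 from Supplier R at 1.6 — need 130 more.
Supplier X (1.7): take the remaining 130 — done.
Cost = 230×0.5 + 120×1.0 + 130×1.6 + 130×1.7 = 664.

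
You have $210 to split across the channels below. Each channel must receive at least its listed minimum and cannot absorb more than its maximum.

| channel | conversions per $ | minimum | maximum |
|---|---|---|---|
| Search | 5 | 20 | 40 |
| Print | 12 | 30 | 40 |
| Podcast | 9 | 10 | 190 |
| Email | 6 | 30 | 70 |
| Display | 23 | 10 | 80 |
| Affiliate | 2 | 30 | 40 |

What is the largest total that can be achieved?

2750

Meeting every minimum uses 20+30+10+30+10+30 = 130 $, leaving 80.
Highest conversions per $ first: Display 23 > Print 12 > Podcast 9 > Email 6 > Search 5 > Affiliate 2.
Display: +70 to 80 (cap) ; 10 left.
Give Print 10 more to hit its cap of 40 ; 0 left.
Total = 5×20 + 12×40 + 9×10 + 6×30 + 23×80 + 2×30 = 2750.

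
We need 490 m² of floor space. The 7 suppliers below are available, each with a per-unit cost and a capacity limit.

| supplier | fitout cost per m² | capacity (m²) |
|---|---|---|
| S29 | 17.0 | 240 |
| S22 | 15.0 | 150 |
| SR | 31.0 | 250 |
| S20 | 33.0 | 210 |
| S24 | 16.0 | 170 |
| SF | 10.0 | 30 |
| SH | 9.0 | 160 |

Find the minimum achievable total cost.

6390

Cheapest first:
SH at 9.0: take all 160 m² — 330 still needed.
SF (10.0): use full 30 — 300 m² to go.
S22 (15.0): use full 150 — 150 m² to go.
S24 at 16.0: take 150 of its 170 — requirement met.
S29, SR, S20: unused.
Cost = 160×9.0 + 30×10.0 + 150×15.0 + 150×16.0 = 6390.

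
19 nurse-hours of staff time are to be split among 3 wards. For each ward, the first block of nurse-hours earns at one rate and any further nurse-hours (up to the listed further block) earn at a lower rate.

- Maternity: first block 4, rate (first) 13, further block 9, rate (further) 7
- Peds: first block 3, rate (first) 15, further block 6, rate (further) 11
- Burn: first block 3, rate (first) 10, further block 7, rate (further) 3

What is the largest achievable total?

214

Order all 6 blocks by rate: Peds/tier1 15 > Maternity/tier1 13 > Peds/tier2 11 > Burn/tier1 10 > Maternity/tier2 7 > Burn/tier2 3.
Peds tier1 at 15: fill all 3 ; 16 left.
Maternity/tier1 (13): +4 ; 12 left.
Peds/tier2 (11): +6 ; 6 left.
Fill Burn tier1 block (3 at 10) ; 3 left.
Maternity/tier2: +3 of 9 at 7; pool empty.
Total = 15×3 + 13×4 + 11×6 + 10×3 + 7×3 = 214.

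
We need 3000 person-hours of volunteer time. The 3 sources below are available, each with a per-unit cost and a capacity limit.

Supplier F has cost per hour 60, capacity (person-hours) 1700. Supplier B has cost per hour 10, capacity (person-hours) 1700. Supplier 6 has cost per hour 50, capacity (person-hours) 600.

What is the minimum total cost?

Cheapest first:
Supplier B (10): use full 1700 ; 1300 person-hours to go.
Supplier 6 at 50: take all 600 person-hours ; 700 still needed.
Supplier F (60): take the remaining 700 ; done.
Cost = 1700×10 + 600×50 + 700×60 = 89000.

89000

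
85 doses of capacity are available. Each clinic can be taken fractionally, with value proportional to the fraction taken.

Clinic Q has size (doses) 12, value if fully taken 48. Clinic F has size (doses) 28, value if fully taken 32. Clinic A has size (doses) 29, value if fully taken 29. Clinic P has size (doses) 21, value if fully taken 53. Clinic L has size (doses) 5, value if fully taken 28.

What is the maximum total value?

180

Rank by value-to-size ratio: Clinic L 28/5≈5.6, Clinic Q 48/12≈4, Clinic P 53/21≈2.52, Clinic F 32/28≈1.14, Clinic A 29/29≈1.
Take all of Clinic L (5 doses, value 28) — 80 doses left.
All 12 doses of Clinic Q fit (value 48) — 68 remain.
All 21 doses of Clinic P fit (value 53) — 47 remain.
All 28 doses of Clinic F fit (value 32) — 19 remain.
Only 19 doses remain; take 19/29 of Clinic A for value 29×19/29 = 19.
Total value = 180.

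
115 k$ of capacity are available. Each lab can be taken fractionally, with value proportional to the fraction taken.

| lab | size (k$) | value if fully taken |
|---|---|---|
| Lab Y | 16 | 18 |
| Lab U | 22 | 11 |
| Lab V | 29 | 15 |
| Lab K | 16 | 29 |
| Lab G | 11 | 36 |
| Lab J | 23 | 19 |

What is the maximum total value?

Rank by value-to-size ratio: Lab G 36/11≈3.27, Lab K 29/16≈1.81, Lab Y 18/16≈1.12, Lab J 19/23≈0.826, Lab V 15/29≈0.517, Lab U 11/22≈0.5.
All 11 k$ of Lab G fit (value 36) ; 104 remain.
All 16 k$ of Lab K fit (value 29) ; 88 remain.
Take all of Lab Y (16 k$, value 18) ; 72 k$ left.
Lab J: take in full, 23 k$ for value 19 ; 49 left.
Take all of Lab V (29 k$, value 15) ; 20 k$ left.
Only 20 k$ remain; take 20/22 of Lab U for value 11×20/22 = 10.
Total value = 127.

127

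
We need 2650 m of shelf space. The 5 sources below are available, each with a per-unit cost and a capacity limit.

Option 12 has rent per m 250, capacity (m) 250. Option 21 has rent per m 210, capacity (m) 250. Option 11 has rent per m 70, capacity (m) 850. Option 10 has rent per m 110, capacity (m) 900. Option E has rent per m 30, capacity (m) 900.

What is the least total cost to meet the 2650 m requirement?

Use sources in increasing cost order.
Take 900 from Option E at 30 — need 1750 more.
Option 11 at 70: take all 850 m — 900 still needed.
Take 900 from Option 10 at 110 — need 0 more.
Option 21, Option 12: unused.
Cost = 900×30 + 850×70 + 900×110 = 185500.

185500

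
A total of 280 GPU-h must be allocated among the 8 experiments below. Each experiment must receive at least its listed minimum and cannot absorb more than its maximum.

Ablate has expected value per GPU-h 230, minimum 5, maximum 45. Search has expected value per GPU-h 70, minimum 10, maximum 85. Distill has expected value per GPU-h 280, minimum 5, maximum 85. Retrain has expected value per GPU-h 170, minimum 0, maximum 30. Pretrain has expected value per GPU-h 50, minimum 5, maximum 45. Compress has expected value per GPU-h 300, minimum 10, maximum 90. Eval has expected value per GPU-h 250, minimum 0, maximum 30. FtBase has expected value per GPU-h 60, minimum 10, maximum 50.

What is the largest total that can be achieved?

71050

Meeting every minimum uses 5+10+5+0+5+10+0+10 = 45 GPU-h, leaving 235.
Rank by expected value per GPU-h: Compress 300 > Distill 280 > Eval 250 > Ablate 230 > Retrain 170 > Search 70 > FtBase 60 > Pretrain 50.
Compress: +80 to 90 (cap) — 155 left.
Distill takes 80 more to reach its cap of 85 — 75 left.
Eval: +30 to 30 (cap) — 45 left.
Ablate takes 40 more to reach its cap of 45 — 5 left.
Retrain: +5 (room for 30) → 5. Pool exhausted.
Total = 230×45 + 70×10 + 280×85 + 170×5 + 50×5 + 300×90 + 250×30 + 60×10 = 71050.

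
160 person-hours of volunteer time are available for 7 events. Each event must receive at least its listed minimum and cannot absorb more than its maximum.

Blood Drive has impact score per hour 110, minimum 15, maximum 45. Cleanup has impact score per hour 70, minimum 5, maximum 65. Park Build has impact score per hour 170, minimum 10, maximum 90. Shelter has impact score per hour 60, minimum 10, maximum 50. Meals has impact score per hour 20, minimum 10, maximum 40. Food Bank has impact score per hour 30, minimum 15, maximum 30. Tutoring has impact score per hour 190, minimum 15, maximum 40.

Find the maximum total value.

Meeting every minimum uses 15+5+10+10+10+15+15 = 80 person-hours, leaving 80.
Highest impact score per hour first: Tutoring 190 > Park Build 170 > Blood Drive 110 > Cleanup 70 > Shelter 60 > Food Bank 30 > Meals 20.
Tutoring takes 25 more to reach its cap of 40 ; 55 left.
Park Build: +55 (room for 80) → 65. Pool exhausted.
Total = 110×15 + 70×5 + 170×65 + 60×10 + 20×10 + 30×15 + 190×40 = 21900.

21900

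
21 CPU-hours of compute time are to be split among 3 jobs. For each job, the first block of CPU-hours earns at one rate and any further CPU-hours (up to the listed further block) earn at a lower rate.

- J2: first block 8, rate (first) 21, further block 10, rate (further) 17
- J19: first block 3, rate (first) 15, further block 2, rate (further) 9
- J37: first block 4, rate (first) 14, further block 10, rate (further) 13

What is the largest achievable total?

383

Order all 6 blocks by rate: J2/tier1 21 > J2/tier2 17 > J19/tier1 15 > J37/tier1 14 > J37/tier2 13 > J19/tier2 9.
Fill J2 tier1 block (8 at 21) → 13 left.
Fill J2 tier2 block (10 at 17) → 3 left.
Fill J19 tier1 block (3 at 15) → 0 left.
Total = 21×8 + 17×10 + 15×3 = 383.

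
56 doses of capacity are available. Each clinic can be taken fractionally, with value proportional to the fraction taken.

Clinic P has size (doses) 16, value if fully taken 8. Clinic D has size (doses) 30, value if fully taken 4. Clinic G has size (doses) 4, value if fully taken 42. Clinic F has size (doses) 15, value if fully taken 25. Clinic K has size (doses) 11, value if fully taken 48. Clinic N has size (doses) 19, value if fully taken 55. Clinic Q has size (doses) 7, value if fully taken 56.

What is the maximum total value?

Sort by value density: Clinic G 42/4≈10.5, Clinic Q 56/7≈8, Clinic K 48/11≈4.36, Clinic N 55/19≈2.89, Clinic F 25/15≈1.67, Clinic P 8/16≈0.5, Clinic D 4/30≈0.133.
All 4 doses of Clinic G fit (value 42) → 52 remain.
Clinic Q: take in full, 7 doses for value 56 → 45 left.
Clinic K: take in full, 11 doses for value 48 → 34 left.
Clinic N: take in full, 19 doses for value 55 → 15 left.
All 15 doses of Clinic F fit (value 25) → 0 remain.
Total value = 226.

226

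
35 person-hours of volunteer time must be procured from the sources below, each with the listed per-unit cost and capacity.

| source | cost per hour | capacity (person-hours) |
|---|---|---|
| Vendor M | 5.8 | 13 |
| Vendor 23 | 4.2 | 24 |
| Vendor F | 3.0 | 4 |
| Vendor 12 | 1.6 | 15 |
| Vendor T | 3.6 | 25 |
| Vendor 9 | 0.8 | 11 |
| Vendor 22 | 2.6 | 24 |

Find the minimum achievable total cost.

56.2

Use sources in increasing cost order.
Vendor 9 (0.8): use full 11 → 24 person-hours to go.
Vendor 12 (1.6): use full 15 → 9 person-hours to go.
Take 9 from Vendor 22 at 2.6 to finish.
Vendor F, Vendor T, Vendor 23, Vendor M: unused.
Cost = 11×0.8 + 15×1.6 + 9×2.6 = 56.2.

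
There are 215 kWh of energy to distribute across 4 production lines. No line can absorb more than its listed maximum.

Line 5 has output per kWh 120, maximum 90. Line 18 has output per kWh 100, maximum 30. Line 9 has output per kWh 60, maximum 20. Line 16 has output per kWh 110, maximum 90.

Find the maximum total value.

24000

Rank by output per kWh: Line 5 120 > Line 16 110 > Line 18 100 > Line 9 60.
Give Line 5 90 to hit its cap of 90 ; 125 left.
Line 16: +90 to 90 (cap) ; 35 left.
Line 18: +30 to 30 (cap) ; 5 left.
Line 9 has room for 20 but only 5 remain, so it gets 5.
Total = 120×90 + 100×30 + 60×5 + 110×90 = 24000.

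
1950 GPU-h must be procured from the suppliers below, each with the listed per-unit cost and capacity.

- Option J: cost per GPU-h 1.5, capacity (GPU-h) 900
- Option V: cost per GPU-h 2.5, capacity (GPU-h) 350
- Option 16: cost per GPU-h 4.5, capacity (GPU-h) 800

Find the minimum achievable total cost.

5375

Cheapest first:
Option J at 1.5: take all 900 GPU-h ; 1050 still needed.
Take 350 from Option V at 2.5 ; need 700 more.
Option 16 at 4.5: take 700 of its 800 ; requirement met.
Cost = 900×1.5 + 350×2.5 + 700×4.5 = 5375.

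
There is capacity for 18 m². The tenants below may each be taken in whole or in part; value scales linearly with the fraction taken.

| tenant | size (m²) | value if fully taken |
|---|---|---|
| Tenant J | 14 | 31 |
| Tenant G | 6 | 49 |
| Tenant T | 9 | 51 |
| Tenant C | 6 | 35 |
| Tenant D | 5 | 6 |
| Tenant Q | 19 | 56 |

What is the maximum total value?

Sort by value density: Tenant G 49/6≈8.17, Tenant C 35/6≈5.83, Tenant T 51/9≈5.67, Tenant Q 56/19≈2.95, Tenant J 31/14≈2.21, Tenant D 6/5≈1.2.
All 6 m² of Tenant G fit (value 49) — 12 remain.
Take all of Tenant C (6 m², value 35) — 6 m² left.
6 m² left: a 6/9 share of Tenant T gives 51×6/9 = 34.
Total value = 118.

118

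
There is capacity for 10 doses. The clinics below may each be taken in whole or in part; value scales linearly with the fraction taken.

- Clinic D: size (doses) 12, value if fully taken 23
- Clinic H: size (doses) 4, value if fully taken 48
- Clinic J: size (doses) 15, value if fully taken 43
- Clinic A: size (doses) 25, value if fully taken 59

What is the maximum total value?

Best value per unit of size first: Clinic H 48/4≈12, Clinic J 43/15≈2.87, Clinic A 59/25≈2.36, Clinic D 23/12≈1.92.
All 4 doses of Clinic H fit (value 48) ; 6 remain.
6 doses left: a 6/15 share of Clinic J gives 43×6/15 = 17.2.
Total value = 65.2.

65.2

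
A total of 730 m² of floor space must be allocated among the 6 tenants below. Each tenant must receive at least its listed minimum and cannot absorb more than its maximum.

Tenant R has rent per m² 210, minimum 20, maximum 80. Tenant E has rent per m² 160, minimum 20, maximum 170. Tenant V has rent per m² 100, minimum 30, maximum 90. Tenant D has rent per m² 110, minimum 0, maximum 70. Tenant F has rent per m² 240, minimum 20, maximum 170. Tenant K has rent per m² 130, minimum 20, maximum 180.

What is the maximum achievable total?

Meeting every minimum uses 20+20+30+0+20+20 = 110 m², leaving 620.
Rank by rent per m²: Tenant F 240 > Tenant R 210 > Tenant E 160 > Tenant K 130 > Tenant D 110 > Tenant V 100.
Tenant F takes 150 more to reach its cap of 170 ; 470 left.
Tenant R: +60 to 80 (cap) ; 410 left.
Tenant E: +150 to 170 (cap) ; 260 left.
Tenant K takes 160 more to reach its cap of 180 ; 100 left.
Tenant D takes 70 more to reach its cap of 70 ; 30 left.
Only 30 left; Tenant V takes them to reach 60.
Total = 210×80 + 160×170 + 100×60 + 110×70 + 240×170 + 130×180 = 121900.

121900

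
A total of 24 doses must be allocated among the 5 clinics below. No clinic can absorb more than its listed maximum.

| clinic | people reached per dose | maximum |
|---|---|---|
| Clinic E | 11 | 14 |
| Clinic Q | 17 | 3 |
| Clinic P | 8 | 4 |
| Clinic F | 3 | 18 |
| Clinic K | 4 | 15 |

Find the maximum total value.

Highest people reached per dose first: Clinic Q 17 > Clinic E 11 > Clinic P 8 > Clinic K 4 > Clinic F 3.
Give Clinic Q 3 to hit its cap of 3 ; 21 left.
Give Clinic E 14 to hit its cap of 14 ; 7 left.
Clinic P takes 4 to reach its cap of 4 ; 3 left.
Clinic K has room for 15 but only 3 remain, so it gets 3.
Total = 11×14 + 17×3 + 8×4 + 4×3 = 249.

249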